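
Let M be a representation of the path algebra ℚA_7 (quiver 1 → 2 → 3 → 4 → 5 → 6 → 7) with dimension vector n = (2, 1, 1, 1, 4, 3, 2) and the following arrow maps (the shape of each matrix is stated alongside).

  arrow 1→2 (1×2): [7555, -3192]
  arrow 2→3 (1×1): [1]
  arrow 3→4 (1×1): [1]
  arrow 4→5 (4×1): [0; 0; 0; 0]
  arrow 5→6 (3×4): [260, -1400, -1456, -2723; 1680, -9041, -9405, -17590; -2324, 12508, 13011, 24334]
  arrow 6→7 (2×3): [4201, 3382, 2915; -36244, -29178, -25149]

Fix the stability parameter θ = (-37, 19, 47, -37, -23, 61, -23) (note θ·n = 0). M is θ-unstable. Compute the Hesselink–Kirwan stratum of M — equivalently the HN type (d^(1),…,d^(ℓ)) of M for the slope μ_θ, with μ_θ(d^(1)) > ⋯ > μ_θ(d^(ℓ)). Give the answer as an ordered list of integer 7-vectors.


Via rank(M_{q-1}∘⋯∘M_p): M ≅ I[1,1], I[1,4], I[5,5], I[5,6], I[5,7]^2.
μ_θ-semistable layers: μ^(1)=61; μ^(2)=19; μ^(3)=29/3; μ^(4)=-23; μ^(5)=-37

((0, 0, 0, 0, 0, 1, 0); (0, 0, 0, 0, 0, 2, 2); (0, 1, 1, 1, 0, 0, 0); (0, 0, 0, 0, 4, 0, 0); (2, 0, 0, 0, 0, 0, 0))


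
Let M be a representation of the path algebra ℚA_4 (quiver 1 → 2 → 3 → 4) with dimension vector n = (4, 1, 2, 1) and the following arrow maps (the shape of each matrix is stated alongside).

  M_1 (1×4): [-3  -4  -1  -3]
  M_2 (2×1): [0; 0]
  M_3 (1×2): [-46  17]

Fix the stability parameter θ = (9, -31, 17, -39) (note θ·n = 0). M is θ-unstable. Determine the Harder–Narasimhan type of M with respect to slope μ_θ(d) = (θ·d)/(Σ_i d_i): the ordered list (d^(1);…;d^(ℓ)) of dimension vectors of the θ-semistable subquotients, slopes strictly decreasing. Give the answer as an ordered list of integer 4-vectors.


Interval decomposition of M: I[1,1]^3, I[1,2], I[3,3], I[3,4].
HN type (ℓ=3): μ^(1)=17; μ^(2)=9; μ^(3)=-11

((0, 0, 1, 0); (3, 0, 0, 0); (1, 1, 1, 1))


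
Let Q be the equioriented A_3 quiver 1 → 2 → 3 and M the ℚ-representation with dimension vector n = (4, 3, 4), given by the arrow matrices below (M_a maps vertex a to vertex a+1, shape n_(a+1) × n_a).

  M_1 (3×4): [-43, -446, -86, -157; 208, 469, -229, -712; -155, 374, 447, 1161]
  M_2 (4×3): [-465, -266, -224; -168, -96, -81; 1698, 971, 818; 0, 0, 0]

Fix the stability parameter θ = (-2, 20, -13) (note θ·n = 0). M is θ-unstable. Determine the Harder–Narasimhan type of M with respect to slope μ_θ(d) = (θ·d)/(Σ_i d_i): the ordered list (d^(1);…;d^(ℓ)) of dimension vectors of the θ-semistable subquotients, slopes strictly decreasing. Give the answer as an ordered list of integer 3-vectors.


Barcode: M ≅ I[1,1], I[1,3]^3, I[3,3]. HN layers by μ_θ (3 steps, strictly decreasing):
  μ^(1)=7/2; μ^(2)=-2; μ^(3)=-13

((0, 3, 3); (4, 0, 0); (0, 0, 1))


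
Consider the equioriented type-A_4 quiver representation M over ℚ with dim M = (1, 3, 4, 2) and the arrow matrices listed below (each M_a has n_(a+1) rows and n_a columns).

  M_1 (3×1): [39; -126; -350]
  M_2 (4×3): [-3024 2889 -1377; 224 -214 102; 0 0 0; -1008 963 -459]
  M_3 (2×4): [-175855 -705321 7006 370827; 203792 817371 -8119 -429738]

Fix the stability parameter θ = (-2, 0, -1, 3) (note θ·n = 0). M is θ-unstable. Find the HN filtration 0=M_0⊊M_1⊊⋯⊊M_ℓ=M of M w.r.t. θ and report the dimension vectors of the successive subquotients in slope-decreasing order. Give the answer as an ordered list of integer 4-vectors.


Barcode: M ≅ I[1,2], I[2,2], I[2,3], I[3,3], I[3,4]^2. HN layers by μ_θ (5 steps, strictly decreasing):
  μ^(1)=3; μ^(2)=0; μ^(3)=-1/2; μ^(4)=-1; μ^(5)=-2

((0, 0, 0, 2); (0, 2, 0, 0); (0, 1, 1, 0); (0, 0, 3, 0); (1, 0, 0, 0))


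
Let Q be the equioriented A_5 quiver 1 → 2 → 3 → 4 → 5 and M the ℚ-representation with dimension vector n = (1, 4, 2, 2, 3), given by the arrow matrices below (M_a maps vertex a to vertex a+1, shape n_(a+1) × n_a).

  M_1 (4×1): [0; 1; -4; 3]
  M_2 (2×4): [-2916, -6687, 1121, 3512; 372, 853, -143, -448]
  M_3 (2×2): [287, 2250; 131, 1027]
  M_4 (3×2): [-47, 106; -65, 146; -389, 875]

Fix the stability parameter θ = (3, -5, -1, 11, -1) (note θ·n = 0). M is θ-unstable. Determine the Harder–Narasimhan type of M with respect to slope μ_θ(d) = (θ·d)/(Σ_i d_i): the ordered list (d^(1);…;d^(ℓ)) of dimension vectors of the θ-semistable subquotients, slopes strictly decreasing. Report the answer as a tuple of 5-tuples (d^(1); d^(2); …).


Via rank(M_{q-1}∘⋯∘M_p): M ≅ I[1,5], I[2,2]^2, I[2,5], I[5,5].
μ_θ-semistable layers: μ^(1)=5; μ^(2)=-1; μ^(3)=-5

((0, 0, 0, 2, 2); (1, 1, 2, 0, 1); (0, 3, 0, 0, 0))


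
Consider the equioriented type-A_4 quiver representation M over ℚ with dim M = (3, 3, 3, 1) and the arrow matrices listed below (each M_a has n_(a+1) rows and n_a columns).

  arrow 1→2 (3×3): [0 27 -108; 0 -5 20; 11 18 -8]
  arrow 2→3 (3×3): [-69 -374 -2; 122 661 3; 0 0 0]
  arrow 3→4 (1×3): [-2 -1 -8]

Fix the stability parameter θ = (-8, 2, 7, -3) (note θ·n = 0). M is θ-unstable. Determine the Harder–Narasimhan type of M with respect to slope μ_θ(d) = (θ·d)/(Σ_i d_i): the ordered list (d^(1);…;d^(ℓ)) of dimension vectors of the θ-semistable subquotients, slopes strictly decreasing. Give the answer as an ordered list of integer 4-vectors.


Interval decomposition of M: I[1,1], I[1,3], I[1,4], I[2,2], I[3,3].
HN type (ℓ=3): μ^(1)=7; μ^(2)=2; μ^(3)=-8

((0, 0, 2, 0); (0, 3, 1, 1); (3, 0, 0, 0))


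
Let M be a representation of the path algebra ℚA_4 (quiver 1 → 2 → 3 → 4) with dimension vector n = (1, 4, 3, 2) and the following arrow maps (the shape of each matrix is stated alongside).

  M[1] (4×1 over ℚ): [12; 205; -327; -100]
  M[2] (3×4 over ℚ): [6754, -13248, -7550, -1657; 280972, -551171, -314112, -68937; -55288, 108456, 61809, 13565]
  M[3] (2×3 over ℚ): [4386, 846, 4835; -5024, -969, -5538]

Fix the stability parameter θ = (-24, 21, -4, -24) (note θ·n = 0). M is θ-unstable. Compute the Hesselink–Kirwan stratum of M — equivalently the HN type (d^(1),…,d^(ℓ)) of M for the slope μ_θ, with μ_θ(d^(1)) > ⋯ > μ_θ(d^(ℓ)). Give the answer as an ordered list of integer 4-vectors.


Interval decomposition of M: I[1,4], I[2,2], I[2,3], I[2,4].
HN type (ℓ=4): μ^(1)=21; μ^(2)=17/2; μ^(3)=-7/3; μ^(4)=-24

((0, 1, 0, 0); (0, 1, 1, 0); (0, 2, 2, 2); (1, 0, 0, 0))


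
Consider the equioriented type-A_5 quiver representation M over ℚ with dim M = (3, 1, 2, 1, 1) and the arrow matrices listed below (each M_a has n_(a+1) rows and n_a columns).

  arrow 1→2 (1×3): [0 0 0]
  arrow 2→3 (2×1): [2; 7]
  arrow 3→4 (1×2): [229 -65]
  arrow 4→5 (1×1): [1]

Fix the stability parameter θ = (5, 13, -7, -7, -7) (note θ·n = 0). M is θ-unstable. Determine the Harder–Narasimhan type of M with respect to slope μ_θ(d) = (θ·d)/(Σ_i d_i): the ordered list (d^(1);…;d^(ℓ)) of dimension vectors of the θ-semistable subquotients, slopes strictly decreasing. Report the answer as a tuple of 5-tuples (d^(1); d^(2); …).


Interval decomposition of M: I[1,1]^3, I[2,5], I[3,3].
HN type (ℓ=3): μ^(1)=5; μ^(2)=-2; μ^(3)=-7

((3, 0, 0, 0, 0); (0, 1, 1, 1, 1); (0, 0, 1, 0, 0))


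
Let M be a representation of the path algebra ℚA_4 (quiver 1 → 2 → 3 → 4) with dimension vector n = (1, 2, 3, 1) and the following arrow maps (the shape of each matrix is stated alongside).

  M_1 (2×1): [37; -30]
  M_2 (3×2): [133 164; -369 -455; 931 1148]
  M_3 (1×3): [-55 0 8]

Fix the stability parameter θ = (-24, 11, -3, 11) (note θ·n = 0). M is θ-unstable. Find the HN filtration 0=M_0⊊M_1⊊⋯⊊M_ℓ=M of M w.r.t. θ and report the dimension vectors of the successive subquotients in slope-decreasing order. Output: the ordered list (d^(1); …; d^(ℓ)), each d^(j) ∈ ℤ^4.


Via rank(M_{q-1}∘⋯∘M_p): M ≅ I[1,4], I[2,3], I[3,3].
μ_θ-semistable layers: μ^(1)=11; μ^(2)=4; μ^(3)=-3; μ^(4)=-24

((0, 0, 0, 1); (0, 2, 2, 0); (0, 0, 1, 0); (1, 0, 0, 0))


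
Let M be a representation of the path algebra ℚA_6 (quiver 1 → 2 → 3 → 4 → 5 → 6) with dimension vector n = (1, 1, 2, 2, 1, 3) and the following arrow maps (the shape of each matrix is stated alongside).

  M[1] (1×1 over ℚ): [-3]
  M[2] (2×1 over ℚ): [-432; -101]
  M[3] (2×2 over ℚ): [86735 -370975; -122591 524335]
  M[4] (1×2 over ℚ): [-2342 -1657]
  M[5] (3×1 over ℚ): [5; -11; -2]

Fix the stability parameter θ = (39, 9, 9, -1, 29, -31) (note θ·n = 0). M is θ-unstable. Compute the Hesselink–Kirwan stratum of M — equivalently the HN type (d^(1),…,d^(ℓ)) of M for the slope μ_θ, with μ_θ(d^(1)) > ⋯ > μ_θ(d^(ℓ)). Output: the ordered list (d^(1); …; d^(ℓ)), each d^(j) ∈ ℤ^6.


Interval decomposition of M: I[1,6], I[3,3], I[4,4], I[6,6]^2.
HN type (ℓ=3): μ^(1)=9; μ^(2)=-1; μ^(3)=-31

((1, 1, 2, 1, 1, 1); (0, 0, 0, 1, 0, 0); (0, 0, 0, 0, 0, 2))


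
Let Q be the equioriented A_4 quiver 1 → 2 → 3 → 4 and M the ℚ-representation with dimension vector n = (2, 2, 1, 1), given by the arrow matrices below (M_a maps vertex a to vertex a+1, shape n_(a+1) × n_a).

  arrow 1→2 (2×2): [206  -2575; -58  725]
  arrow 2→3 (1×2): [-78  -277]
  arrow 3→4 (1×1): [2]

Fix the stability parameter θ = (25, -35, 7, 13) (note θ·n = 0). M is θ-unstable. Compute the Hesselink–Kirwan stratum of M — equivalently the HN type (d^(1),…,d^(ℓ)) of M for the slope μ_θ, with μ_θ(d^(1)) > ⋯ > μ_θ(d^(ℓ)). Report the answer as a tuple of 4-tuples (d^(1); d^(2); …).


Barcode: M ≅ I[1,1], I[1,4], I[2,2]. HN layers by μ_θ (5 steps, strictly decreasing):
  μ^(1)=25; μ^(2)=13; μ^(3)=7; μ^(4)=-5; μ^(5)=-35

((1, 0, 0, 0); (0, 0, 0, 1); (0, 0, 1, 0); (1, 1, 0, 0); (0, 1, 0, 0))


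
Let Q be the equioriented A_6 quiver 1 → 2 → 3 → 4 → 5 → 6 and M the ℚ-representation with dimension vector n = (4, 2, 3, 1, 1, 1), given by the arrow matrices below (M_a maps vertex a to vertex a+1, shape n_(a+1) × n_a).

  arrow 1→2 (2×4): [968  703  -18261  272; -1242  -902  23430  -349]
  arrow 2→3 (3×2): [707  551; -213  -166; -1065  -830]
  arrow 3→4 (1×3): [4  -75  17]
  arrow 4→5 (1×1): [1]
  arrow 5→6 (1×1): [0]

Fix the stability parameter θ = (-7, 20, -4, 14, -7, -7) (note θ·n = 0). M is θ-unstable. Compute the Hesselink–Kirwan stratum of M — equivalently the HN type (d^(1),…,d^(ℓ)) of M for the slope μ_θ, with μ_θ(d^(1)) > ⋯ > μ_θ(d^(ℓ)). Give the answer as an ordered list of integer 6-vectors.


Via rank(M_{q-1}∘⋯∘M_p): M ≅ I[1,1]^2, I[1,3], I[1,5], I[3,3], I[6,6].
μ_θ-semistable layers: μ^(1)=8; μ^(2)=23/4; μ^(3)=-4; μ^(4)=-7

((0, 1, 1, 0, 0, 0); (0, 1, 1, 1, 1, 0); (0, 0, 1, 0, 0, 0); (4, 0, 0, 0, 0, 1))


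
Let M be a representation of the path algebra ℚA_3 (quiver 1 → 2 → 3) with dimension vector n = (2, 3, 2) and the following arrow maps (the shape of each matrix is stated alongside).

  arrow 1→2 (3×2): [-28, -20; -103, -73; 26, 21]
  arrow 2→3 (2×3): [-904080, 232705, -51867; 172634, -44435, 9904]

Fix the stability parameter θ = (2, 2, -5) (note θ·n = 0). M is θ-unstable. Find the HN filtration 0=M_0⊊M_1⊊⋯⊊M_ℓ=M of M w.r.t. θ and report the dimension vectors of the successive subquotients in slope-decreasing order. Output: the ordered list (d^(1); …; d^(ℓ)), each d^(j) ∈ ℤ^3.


Barcode: M ≅ I[1,3]^2, I[2,2]. HN layers by μ_θ (2 steps, strictly decreasing):
  μ^(1)=2; μ^(2)=-1/3

((0, 1, 0); (2, 2, 2))


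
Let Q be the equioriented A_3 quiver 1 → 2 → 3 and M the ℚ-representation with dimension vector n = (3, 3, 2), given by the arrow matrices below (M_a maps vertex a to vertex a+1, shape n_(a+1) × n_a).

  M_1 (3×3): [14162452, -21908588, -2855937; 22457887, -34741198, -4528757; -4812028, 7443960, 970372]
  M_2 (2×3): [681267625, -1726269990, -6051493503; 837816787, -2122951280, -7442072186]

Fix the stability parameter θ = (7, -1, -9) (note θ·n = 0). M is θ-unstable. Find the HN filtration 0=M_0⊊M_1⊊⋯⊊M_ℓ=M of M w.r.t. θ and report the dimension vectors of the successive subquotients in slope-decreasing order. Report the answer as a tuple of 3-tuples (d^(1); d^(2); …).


Interval decomposition of M: I[1,1], I[1,3]^2, I[2,2].
HN type (ℓ=2): μ^(1)=7; μ^(2)=-1

((1, 0, 0); (2, 3, 2))


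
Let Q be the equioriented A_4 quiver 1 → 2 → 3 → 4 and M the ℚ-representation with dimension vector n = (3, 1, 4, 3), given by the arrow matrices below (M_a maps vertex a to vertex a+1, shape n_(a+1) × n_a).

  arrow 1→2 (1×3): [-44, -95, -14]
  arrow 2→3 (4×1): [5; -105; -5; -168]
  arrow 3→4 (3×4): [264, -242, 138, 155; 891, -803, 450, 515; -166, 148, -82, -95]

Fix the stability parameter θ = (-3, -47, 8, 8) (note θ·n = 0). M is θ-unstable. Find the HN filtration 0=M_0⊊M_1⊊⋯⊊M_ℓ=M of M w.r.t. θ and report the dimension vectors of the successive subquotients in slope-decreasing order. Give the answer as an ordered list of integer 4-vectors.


Via rank(M_{q-1}∘⋯∘M_p): M ≅ I[1,1]^2, I[1,3], I[3,3], I[3,4]^2, I[4,4].
μ_θ-semistable layers: μ^(1)=8; μ^(2)=-3; μ^(3)=-25

((0, 0, 4, 3); (2, 0, 0, 0); (1, 1, 0, 0))


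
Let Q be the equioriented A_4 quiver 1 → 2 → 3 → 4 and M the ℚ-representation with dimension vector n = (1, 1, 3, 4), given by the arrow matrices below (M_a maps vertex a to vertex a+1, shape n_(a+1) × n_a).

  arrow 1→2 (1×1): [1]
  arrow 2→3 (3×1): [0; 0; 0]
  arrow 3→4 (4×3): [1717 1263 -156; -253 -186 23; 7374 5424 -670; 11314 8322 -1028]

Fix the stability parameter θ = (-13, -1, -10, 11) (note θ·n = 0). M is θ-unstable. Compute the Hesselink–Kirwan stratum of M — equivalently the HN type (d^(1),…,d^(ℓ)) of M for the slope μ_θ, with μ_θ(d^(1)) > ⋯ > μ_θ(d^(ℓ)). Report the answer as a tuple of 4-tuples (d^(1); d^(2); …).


Via rank(M_{q-1}∘⋯∘M_p): M ≅ I[1,2], I[3,3], I[3,4]^2, I[4,4]^2.
μ_θ-semistable layers: μ^(1)=11; μ^(2)=-1; μ^(3)=-10; μ^(4)=-13

((0, 0, 0, 4); (0, 1, 0, 0); (0, 0, 3, 0); (1, 0, 0, 0))


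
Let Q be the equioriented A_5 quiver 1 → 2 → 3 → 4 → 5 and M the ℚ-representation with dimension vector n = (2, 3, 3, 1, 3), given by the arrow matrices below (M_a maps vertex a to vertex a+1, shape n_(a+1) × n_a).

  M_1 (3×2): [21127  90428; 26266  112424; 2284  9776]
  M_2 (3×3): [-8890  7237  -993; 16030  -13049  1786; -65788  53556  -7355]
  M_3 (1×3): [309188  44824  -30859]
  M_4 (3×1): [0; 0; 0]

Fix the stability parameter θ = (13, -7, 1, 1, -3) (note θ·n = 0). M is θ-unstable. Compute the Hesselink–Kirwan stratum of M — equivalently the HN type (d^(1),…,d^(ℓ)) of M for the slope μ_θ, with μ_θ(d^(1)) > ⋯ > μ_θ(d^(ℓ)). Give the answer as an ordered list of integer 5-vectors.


Barcode: M ≅ I[1,1], I[1,2], I[2,3], I[2,4], I[3,3], I[5,5]^3. HN layers by μ_θ (5 steps, strictly decreasing):
  μ^(1)=13; μ^(2)=3; μ^(3)=1; μ^(4)=-3; μ^(5)=-7

((1, 0, 0, 0, 0); (1, 1, 0, 0, 0); (0, 0, 3, 1, 0); (0, 0, 0, 0, 3); (0, 2, 0, 0, 0))


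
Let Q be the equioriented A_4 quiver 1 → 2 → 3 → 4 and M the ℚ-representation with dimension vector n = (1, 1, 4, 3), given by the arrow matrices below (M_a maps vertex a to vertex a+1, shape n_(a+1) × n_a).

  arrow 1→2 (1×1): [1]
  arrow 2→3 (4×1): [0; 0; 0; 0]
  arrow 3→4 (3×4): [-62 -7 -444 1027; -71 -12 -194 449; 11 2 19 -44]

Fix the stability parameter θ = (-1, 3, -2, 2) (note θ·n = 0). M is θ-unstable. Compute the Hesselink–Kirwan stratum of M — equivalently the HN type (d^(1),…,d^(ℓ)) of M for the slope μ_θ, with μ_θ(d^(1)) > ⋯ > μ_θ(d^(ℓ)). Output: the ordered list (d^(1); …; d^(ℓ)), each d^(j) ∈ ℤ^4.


Via rank(M_{q-1}∘⋯∘M_p): M ≅ I[1,2], I[3,3], I[3,4]^3.
μ_θ-semistable layers: μ^(1)=3; μ^(2)=2; μ^(3)=-1; μ^(4)=-2

((0, 1, 0, 0); (0, 0, 0, 3); (1, 0, 0, 0); (0, 0, 4, 0))


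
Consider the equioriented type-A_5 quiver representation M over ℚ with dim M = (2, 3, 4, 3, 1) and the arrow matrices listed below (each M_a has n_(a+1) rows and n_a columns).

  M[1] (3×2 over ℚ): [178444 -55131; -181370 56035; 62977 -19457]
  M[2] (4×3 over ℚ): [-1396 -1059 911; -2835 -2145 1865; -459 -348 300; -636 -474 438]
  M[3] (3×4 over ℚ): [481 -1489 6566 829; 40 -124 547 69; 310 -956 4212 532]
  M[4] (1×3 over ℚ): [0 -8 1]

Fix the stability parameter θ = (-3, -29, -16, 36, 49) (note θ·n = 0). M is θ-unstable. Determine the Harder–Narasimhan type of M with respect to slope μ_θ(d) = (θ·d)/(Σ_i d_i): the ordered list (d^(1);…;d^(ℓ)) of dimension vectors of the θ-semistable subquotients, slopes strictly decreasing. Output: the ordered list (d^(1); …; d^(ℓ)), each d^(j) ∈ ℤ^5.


Barcode: M ≅ I[1,4], I[1,5], I[2,4], I[3,3]. HN layers by μ_θ (4 steps, strictly decreasing):
  μ^(1)=49; μ^(2)=36; μ^(3)=-16; μ^(4)=-29

((0, 0, 0, 0, 1); (0, 0, 0, 3, 0); (2, 2, 4, 0, 0); (0, 1, 0, 0, 0))


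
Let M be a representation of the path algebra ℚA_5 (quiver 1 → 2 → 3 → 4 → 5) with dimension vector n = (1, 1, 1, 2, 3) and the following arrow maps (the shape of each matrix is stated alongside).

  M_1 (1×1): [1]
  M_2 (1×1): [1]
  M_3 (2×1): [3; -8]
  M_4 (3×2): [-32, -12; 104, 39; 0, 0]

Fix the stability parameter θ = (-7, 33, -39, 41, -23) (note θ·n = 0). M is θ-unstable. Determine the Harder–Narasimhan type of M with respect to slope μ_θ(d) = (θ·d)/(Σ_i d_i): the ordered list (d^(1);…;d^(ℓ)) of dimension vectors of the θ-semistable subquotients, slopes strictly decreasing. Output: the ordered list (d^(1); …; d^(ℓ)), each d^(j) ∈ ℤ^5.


Barcode: M ≅ I[1,4], I[4,5], I[5,5]^2. HN layers by μ_θ (5 steps, strictly decreasing):
  μ^(1)=41; μ^(2)=9; μ^(3)=-3; μ^(4)=-7; μ^(5)=-23

((0, 0, 0, 1, 0); (0, 0, 0, 1, 1); (0, 1, 1, 0, 0); (1, 0, 0, 0, 0); (0, 0, 0, 0, 2))


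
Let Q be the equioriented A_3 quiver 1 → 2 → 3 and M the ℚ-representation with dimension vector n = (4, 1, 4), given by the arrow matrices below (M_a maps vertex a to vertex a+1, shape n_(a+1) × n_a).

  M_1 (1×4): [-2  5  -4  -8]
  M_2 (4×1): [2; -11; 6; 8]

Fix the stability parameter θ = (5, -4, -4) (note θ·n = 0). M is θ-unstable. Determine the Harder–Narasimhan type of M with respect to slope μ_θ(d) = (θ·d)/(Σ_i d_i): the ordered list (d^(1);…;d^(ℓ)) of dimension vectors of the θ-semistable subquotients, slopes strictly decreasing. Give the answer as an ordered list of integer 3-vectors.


Barcode: M ≅ I[1,1]^3, I[1,3], I[3,3]^3. HN layers by μ_θ (3 steps, strictly decreasing):
  μ^(1)=5; μ^(2)=-1; μ^(3)=-4

((3, 0, 0); (1, 1, 1); (0, 0, 3))


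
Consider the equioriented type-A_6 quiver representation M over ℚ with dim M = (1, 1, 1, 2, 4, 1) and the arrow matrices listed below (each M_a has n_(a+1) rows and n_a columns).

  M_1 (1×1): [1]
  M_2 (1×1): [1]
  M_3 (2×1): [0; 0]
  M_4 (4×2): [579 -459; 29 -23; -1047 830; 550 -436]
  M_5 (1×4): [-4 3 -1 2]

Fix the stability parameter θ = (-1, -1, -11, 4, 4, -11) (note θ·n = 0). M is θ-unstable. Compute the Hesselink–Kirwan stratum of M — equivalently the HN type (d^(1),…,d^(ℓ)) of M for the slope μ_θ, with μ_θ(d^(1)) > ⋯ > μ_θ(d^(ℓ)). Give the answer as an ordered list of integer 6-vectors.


Barcode: M ≅ I[1,3], I[4,5], I[4,6], I[5,5]^2. HN layers by μ_θ (3 steps, strictly decreasing):
  μ^(1)=4; μ^(2)=-1; μ^(3)=-13/3

((0, 0, 0, 1, 3, 0); (0, 0, 0, 1, 1, 1); (1, 1, 1, 0, 0, 0))


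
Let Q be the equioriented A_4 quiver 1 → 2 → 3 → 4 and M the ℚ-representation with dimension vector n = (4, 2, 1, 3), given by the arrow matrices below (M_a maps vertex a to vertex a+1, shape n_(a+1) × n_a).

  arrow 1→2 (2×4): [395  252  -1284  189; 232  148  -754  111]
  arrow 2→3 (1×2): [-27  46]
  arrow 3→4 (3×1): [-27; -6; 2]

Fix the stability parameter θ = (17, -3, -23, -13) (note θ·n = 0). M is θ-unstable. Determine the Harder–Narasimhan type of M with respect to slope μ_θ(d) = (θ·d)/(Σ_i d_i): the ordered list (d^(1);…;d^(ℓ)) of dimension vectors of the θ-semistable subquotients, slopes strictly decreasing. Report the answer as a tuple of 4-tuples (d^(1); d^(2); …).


Barcode: M ≅ I[1,1]^2, I[1,2], I[1,4], I[4,4]^2. HN layers by μ_θ (4 steps, strictly decreasing):
  μ^(1)=17; μ^(2)=7; μ^(3)=-11/2; μ^(4)=-13

((2, 0, 0, 0); (1, 1, 0, 0); (1, 1, 1, 1); (0, 0, 0, 2))


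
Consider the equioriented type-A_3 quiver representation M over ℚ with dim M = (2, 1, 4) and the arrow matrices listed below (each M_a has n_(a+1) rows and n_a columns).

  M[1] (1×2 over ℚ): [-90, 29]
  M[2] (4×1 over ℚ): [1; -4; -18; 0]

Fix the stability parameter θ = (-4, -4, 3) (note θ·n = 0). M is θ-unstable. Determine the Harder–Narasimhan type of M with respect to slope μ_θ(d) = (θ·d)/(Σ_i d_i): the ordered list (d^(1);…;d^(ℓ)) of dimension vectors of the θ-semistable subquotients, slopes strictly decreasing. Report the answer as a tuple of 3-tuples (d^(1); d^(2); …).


Barcode: M ≅ I[1,1], I[1,3], I[3,3]^3. HN layers by μ_θ (2 steps, strictly decreasing):
  μ^(1)=3; μ^(2)=-4

((0, 0, 4); (2, 1, 0))


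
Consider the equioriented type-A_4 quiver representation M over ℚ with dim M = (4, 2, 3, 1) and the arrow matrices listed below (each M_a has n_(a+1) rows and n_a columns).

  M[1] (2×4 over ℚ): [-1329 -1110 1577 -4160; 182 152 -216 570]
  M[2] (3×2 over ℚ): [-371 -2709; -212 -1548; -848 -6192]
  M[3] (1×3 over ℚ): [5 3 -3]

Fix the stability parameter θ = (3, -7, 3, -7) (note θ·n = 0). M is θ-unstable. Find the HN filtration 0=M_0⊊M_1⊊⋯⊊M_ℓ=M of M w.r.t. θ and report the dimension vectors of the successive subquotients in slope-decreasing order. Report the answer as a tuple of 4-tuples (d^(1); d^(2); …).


Interval decomposition of M: I[1,1]^2, I[1,2], I[1,4], I[3,3]^2.
HN type (ℓ=2): μ^(1)=3; μ^(2)=-2

((2, 0, 2, 0); (2, 2, 1, 1))


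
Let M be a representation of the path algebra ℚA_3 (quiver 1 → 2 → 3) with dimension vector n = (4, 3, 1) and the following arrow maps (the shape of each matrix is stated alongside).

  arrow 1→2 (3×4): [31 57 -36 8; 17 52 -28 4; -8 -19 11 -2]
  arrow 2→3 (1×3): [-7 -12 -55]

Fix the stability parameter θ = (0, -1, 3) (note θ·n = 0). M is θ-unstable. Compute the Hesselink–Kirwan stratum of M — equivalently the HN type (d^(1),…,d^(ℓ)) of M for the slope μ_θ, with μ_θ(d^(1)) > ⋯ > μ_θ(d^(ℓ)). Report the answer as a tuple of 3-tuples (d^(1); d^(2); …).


Interval decomposition of M: I[1,1], I[1,2]^2, I[1,3].
HN type (ℓ=3): μ^(1)=3; μ^(2)=0; μ^(3)=-1/2

((0, 0, 1); (1, 0, 0); (3, 3, 0))


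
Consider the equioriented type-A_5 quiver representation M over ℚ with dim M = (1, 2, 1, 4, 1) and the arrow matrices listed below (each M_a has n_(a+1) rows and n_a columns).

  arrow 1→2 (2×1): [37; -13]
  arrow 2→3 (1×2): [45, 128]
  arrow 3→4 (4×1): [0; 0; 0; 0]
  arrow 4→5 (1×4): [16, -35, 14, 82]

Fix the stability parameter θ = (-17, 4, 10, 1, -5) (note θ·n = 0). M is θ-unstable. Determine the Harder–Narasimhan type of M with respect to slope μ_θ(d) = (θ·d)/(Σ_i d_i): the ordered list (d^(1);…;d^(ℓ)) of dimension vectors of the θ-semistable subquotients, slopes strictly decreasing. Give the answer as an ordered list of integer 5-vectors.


Barcode: M ≅ I[1,3], I[2,2], I[4,4]^3, I[4,5]. HN layers by μ_θ (5 steps, strictly decreasing):
  μ^(1)=10; μ^(2)=4; μ^(3)=1; μ^(4)=-2; μ^(5)=-17

((0, 0, 1, 0, 0); (0, 2, 0, 0, 0); (0, 0, 0, 3, 0); (0, 0, 0, 1, 1); (1, 0, 0, 0, 0))


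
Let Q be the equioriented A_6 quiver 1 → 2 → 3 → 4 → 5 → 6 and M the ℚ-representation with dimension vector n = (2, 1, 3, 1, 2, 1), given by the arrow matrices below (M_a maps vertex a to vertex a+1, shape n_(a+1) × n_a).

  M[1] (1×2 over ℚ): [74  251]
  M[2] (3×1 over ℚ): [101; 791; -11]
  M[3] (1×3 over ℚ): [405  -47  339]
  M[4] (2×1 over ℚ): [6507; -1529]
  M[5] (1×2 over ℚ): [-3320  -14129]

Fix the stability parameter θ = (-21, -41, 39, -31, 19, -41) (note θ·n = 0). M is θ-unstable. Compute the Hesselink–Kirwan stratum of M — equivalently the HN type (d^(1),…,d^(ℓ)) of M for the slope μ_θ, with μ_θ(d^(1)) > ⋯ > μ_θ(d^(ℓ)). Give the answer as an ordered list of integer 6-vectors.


Interval decomposition of M: I[1,1], I[1,6], I[3,3]^2, I[5,5].
HN type (ℓ=5): μ^(1)=39; μ^(2)=19; μ^(3)=-7/2; μ^(4)=-21; μ^(5)=-31

((0, 0, 2, 0, 0, 0); (0, 0, 0, 0, 1, 0); (0, 0, 1, 1, 1, 1); (1, 0, 0, 0, 0, 0); (1, 1, 0, 0, 0, 0))


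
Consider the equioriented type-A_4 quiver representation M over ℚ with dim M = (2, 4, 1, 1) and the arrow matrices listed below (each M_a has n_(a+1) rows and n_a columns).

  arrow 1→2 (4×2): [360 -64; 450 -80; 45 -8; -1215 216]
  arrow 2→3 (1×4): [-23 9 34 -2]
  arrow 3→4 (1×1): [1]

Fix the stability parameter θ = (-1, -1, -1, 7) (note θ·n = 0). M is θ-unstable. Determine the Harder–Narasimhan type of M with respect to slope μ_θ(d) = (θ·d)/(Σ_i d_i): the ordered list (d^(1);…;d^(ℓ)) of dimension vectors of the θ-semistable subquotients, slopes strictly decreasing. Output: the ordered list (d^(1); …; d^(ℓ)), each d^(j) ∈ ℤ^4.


Barcode: M ≅ I[1,1], I[1,4], I[2,2]^3. HN layers by μ_θ (2 steps, strictly decreasing):
  μ^(1)=7; μ^(2)=-1

((0, 0, 0, 1); (2, 4, 1, 0))


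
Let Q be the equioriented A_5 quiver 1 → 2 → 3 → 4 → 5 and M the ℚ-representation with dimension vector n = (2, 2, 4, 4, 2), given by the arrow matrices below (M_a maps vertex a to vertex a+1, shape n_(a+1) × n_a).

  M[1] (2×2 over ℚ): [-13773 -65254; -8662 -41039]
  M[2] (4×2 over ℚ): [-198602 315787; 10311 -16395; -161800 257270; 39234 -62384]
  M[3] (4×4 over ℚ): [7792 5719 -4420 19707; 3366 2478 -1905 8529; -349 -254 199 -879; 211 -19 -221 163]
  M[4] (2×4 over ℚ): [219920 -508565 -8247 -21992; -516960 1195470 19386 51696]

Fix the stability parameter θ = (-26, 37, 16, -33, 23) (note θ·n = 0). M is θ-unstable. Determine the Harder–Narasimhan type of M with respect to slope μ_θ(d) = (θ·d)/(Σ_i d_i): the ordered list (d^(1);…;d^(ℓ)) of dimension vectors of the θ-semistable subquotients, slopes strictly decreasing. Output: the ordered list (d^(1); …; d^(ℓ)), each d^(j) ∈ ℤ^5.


Interval decomposition of M: I[1,4], I[1,5], I[3,4]^2, I[5,5].
HN type (ℓ=4): μ^(1)=23; μ^(2)=20/3; μ^(3)=-17/2; μ^(4)=-26

((0, 0, 0, 0, 2); (0, 2, 2, 2, 0); (0, 0, 2, 2, 0); (2, 0, 0, 0, 0))


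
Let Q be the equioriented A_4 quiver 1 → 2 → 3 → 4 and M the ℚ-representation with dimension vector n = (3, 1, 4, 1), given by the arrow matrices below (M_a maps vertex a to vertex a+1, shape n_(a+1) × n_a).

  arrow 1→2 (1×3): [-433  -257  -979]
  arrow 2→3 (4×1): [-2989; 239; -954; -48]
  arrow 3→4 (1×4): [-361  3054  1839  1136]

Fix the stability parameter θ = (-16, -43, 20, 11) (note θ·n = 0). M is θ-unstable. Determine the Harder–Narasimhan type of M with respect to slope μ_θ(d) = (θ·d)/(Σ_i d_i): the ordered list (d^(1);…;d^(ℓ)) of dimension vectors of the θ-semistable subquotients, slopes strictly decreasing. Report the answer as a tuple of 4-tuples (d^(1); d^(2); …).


Interval decomposition of M: I[1,1]^2, I[1,4], I[3,3]^3.
HN type (ℓ=4): μ^(1)=20; μ^(2)=31/2; μ^(3)=-16; μ^(4)=-59/2

((0, 0, 3, 0); (0, 0, 1, 1); (2, 0, 0, 0); (1, 1, 0, 0))


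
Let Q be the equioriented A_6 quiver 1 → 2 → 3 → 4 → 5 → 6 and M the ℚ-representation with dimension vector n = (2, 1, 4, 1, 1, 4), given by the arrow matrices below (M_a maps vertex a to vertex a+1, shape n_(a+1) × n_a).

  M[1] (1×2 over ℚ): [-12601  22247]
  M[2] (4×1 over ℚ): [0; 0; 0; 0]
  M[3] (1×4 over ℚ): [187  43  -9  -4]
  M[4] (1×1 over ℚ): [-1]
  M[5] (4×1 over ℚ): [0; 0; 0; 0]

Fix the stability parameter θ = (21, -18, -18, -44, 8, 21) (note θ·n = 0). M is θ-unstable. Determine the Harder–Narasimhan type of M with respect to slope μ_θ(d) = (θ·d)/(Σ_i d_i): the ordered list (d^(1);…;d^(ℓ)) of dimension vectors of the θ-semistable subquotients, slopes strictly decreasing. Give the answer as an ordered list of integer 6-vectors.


Interval decomposition of M: I[1,1], I[1,2], I[3,3]^3, I[3,5], I[6,6]^4.
HN type (ℓ=5): μ^(1)=21; μ^(2)=8; μ^(3)=3/2; μ^(4)=-18; μ^(5)=-31

((1, 0, 0, 0, 0, 4); (0, 0, 0, 0, 1, 0); (1, 1, 0, 0, 0, 0); (0, 0, 3, 0, 0, 0); (0, 0, 1, 1, 0, 0))


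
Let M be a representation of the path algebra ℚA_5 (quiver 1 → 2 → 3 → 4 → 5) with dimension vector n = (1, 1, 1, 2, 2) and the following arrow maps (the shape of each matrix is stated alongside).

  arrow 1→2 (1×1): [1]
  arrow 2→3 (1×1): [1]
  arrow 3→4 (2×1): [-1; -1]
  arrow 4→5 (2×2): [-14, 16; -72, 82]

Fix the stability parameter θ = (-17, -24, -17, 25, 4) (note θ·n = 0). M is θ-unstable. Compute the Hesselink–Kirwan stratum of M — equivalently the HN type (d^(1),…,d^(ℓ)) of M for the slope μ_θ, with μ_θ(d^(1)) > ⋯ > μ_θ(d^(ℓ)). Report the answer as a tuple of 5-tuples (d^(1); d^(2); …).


Interval decomposition of M: I[1,5], I[4,5].
HN type (ℓ=3): μ^(1)=29/2; μ^(2)=-17; μ^(3)=-41/2

((0, 0, 0, 2, 2); (0, 0, 1, 0, 0); (1, 1, 0, 0, 0))


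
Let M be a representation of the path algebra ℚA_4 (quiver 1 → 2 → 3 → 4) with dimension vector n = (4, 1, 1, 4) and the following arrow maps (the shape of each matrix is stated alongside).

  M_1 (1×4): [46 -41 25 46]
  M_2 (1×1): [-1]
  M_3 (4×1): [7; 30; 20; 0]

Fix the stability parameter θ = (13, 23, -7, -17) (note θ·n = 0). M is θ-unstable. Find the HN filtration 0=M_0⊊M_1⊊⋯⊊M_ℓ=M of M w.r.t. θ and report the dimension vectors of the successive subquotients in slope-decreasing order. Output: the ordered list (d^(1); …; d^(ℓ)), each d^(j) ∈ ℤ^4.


Barcode: M ≅ I[1,1]^3, I[1,4], I[4,4]^3. HN layers by μ_θ (3 steps, strictly decreasing):
  μ^(1)=13; μ^(2)=3; μ^(3)=-17

((3, 0, 0, 0); (1, 1, 1, 1); (0, 0, 0, 3))


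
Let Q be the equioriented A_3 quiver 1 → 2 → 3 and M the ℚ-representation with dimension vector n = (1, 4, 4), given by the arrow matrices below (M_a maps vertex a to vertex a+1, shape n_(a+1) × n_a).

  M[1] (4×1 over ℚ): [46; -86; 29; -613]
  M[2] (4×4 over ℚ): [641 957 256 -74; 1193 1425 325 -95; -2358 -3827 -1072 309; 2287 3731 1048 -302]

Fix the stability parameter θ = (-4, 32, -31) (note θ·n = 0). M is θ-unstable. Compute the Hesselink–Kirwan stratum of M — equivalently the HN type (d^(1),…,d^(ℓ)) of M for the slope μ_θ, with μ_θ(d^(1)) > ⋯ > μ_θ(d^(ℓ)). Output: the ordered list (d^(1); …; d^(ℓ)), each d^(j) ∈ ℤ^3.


Interval decomposition of M: I[1,3], I[2,2], I[2,3]^2, I[3,3].
HN type (ℓ=4): μ^(1)=32; μ^(2)=1/2; μ^(3)=-4; μ^(4)=-31

((0, 1, 0); (0, 3, 3); (1, 0, 0); (0, 0, 1))


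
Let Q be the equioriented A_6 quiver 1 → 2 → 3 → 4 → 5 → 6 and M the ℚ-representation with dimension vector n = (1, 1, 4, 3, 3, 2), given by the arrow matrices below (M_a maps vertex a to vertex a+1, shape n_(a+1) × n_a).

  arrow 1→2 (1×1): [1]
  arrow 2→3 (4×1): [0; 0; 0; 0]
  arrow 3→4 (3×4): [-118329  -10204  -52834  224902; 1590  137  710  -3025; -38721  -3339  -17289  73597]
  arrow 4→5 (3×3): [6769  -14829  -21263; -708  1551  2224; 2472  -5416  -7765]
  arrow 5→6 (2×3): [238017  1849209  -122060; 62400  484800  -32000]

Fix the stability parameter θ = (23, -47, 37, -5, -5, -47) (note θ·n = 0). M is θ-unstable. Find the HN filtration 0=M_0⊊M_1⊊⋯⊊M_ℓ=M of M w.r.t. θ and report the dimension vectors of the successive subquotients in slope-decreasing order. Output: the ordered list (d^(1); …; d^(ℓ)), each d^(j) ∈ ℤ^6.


Via rank(M_{q-1}∘⋯∘M_p): M ≅ I[1,2], I[3,3], I[3,5]^2, I[3,6], I[6,6].
μ_θ-semistable layers: μ^(1)=37; μ^(2)=9; μ^(3)=-5; μ^(4)=-12; μ^(5)=-47

((0, 0, 1, 0, 0, 0); (0, 0, 2, 2, 2, 0); (0, 0, 1, 1, 1, 1); (1, 1, 0, 0, 0, 0); (0, 0, 0, 0, 0, 1))


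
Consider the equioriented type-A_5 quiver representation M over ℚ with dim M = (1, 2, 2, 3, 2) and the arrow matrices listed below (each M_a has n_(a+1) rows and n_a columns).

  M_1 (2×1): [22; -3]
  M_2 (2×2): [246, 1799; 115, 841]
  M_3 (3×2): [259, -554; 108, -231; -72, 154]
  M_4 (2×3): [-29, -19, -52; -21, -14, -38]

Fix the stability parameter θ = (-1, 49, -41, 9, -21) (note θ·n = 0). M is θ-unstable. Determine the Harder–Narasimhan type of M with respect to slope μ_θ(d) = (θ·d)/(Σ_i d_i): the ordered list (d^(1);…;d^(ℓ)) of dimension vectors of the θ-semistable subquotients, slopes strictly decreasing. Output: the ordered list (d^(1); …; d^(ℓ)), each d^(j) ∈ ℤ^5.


Barcode: M ≅ I[1,5], I[2,5], I[4,4]. HN layers by μ_θ (2 steps, strictly decreasing):
  μ^(1)=9; μ^(2)=-1

((0, 0, 0, 1, 0); (1, 2, 2, 2, 2))


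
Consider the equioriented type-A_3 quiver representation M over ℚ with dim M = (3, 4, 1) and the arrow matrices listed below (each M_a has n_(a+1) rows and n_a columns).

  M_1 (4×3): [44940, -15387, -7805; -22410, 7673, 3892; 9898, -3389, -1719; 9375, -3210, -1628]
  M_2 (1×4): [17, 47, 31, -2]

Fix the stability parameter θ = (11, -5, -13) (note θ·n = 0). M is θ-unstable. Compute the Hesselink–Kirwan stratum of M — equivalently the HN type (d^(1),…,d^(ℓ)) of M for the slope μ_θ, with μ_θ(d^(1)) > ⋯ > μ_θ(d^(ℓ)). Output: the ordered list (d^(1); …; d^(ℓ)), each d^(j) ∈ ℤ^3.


Via rank(M_{q-1}∘⋯∘M_p): M ≅ I[1,2]^2, I[1,3], I[2,2].
μ_θ-semistable layers: μ^(1)=3; μ^(2)=-7/3; μ^(3)=-5

((2, 2, 0); (1, 1, 1); (0, 1, 0))


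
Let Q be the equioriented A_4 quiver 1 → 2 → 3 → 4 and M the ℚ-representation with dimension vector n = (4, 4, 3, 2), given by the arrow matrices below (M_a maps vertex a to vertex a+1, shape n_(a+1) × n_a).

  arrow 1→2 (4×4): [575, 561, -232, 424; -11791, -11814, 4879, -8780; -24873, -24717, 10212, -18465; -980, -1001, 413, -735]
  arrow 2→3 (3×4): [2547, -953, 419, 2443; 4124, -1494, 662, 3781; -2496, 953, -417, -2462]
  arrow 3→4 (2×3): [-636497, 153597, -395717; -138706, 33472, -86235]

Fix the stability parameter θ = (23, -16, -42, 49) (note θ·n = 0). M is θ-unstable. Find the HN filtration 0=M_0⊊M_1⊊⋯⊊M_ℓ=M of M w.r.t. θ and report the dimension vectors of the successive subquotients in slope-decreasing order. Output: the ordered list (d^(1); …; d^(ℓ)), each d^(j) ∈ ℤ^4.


Interval decomposition of M: I[1,1], I[1,3], I[1,4]^2, I[2,2].
HN type (ℓ=4): μ^(1)=49; μ^(2)=23; μ^(3)=-35/3; μ^(4)=-16

((0, 0, 0, 2); (1, 0, 0, 0); (3, 3, 3, 0); (0, 1, 0, 0))


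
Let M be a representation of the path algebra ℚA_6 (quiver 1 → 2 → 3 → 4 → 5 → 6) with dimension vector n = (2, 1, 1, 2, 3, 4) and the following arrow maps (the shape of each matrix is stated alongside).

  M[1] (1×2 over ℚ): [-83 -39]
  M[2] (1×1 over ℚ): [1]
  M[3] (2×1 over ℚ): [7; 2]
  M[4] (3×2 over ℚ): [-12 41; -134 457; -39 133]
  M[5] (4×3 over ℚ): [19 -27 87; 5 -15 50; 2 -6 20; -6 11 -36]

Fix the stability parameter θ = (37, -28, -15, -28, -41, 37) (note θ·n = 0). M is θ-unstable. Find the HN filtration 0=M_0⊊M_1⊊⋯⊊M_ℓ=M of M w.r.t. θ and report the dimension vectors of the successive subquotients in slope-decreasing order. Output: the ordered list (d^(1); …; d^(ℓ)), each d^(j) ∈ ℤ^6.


Via rank(M_{q-1}∘⋯∘M_p): M ≅ I[1,1], I[1,6], I[4,6], I[5,6], I[6,6].
μ_θ-semistable layers: μ^(1)=37; μ^(2)=-15; μ^(3)=-69/2; μ^(4)=-41

((1, 0, 0, 0, 0, 4); (1, 1, 1, 1, 1, 0); (0, 0, 0, 1, 1, 0); (0, 0, 0, 0, 1, 0))


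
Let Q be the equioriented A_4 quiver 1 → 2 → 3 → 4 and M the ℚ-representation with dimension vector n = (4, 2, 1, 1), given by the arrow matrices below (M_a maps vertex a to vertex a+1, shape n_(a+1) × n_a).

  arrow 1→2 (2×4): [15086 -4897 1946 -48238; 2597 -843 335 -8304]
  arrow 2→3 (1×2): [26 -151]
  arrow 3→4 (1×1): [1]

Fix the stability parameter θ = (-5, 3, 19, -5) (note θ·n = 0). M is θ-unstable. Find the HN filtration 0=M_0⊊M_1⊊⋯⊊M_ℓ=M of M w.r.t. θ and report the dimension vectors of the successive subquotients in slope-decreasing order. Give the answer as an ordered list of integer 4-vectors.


Interval decomposition of M: I[1,1]^2, I[1,2], I[1,4].
HN type (ℓ=3): μ^(1)=7; μ^(2)=3; μ^(3)=-5

((0, 0, 1, 1); (0, 2, 0, 0); (4, 0, 0, 0))


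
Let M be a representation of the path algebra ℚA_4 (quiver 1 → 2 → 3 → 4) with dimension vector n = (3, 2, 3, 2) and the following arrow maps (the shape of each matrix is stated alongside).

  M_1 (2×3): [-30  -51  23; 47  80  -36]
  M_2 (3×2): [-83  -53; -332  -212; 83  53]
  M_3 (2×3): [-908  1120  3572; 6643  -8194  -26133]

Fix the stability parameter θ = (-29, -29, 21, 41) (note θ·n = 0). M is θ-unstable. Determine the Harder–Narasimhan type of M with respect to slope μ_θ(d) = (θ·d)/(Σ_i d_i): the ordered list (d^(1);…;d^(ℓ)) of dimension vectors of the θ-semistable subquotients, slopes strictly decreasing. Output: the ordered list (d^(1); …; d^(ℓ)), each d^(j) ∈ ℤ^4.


Via rank(M_{q-1}∘⋯∘M_p): M ≅ I[1,1], I[1,2], I[1,3], I[3,4]^2.
μ_θ-semistable layers: μ^(1)=41; μ^(2)=21; μ^(3)=-29

((0, 0, 0, 2); (0, 0, 3, 0); (3, 2, 0, 0))


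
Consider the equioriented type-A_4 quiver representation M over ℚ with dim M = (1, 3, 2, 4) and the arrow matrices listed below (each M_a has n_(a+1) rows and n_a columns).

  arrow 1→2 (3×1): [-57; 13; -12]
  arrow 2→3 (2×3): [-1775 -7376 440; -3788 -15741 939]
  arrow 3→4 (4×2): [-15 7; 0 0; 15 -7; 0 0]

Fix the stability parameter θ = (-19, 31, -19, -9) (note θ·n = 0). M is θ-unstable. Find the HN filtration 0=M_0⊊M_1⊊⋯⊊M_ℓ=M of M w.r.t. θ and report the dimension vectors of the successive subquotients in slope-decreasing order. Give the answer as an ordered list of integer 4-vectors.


Via rank(M_{q-1}∘⋯∘M_p): M ≅ I[1,3], I[2,2], I[2,4], I[4,4]^3.
μ_θ-semistable layers: μ^(1)=31; μ^(2)=6; μ^(3)=1; μ^(4)=-9; μ^(5)=-19

((0, 1, 0, 0); (0, 1, 1, 0); (0, 1, 1, 1); (0, 0, 0, 3); (1, 0, 0, 0))


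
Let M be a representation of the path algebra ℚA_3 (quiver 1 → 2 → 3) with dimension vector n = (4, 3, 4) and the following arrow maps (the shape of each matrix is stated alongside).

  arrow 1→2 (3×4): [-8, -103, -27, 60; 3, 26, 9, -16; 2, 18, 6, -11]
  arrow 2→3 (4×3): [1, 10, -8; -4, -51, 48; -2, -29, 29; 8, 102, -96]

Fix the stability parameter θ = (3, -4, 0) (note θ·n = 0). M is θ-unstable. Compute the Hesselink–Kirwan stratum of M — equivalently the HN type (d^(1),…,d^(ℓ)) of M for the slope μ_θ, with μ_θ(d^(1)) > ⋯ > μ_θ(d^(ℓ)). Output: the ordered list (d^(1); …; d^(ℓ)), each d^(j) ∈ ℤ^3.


Barcode: M ≅ I[1,1], I[1,3]^3, I[3,3]. HN layers by μ_θ (3 steps, strictly decreasing):
  μ^(1)=3; μ^(2)=0; μ^(3)=-1/2

((1, 0, 0); (0, 0, 4); (3, 3, 0))


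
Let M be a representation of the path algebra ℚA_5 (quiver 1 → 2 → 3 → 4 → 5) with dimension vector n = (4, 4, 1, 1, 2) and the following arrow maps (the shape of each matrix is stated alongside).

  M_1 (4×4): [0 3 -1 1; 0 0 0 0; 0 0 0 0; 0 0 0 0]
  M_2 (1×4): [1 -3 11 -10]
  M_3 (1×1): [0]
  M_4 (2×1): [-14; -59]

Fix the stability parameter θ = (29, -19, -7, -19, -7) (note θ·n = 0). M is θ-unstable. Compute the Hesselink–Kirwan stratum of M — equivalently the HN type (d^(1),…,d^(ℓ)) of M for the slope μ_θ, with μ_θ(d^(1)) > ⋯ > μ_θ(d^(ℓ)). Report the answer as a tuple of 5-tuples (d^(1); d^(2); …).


Via rank(M_{q-1}∘⋯∘M_p): M ≅ I[1,1]^3, I[1,3], I[2,2]^3, I[4,5], I[5,5].
μ_θ-semistable layers: μ^(1)=29; μ^(2)=1; μ^(3)=-7; μ^(4)=-19

((3, 0, 0, 0, 0); (1, 1, 1, 0, 0); (0, 0, 0, 0, 2); (0, 3, 0, 1, 0))


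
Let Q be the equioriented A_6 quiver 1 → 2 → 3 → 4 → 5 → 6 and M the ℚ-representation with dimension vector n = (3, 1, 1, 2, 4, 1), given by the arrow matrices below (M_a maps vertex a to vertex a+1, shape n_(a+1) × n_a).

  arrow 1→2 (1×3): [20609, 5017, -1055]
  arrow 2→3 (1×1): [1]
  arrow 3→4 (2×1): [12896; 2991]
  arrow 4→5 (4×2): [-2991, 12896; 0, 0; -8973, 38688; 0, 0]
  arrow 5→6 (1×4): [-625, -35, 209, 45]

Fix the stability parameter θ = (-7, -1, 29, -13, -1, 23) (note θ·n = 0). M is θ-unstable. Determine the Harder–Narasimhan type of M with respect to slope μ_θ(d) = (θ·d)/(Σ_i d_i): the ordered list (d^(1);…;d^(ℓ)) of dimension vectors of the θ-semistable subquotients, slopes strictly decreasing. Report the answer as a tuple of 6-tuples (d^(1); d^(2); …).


Via rank(M_{q-1}∘⋯∘M_p): M ≅ I[1,1]^2, I[1,4], I[4,6], I[5,5]^3.
μ_θ-semistable layers: μ^(1)=23; μ^(2)=8; μ^(3)=-1; μ^(4)=-7; μ^(5)=-13

((0, 0, 0, 0, 0, 1); (0, 0, 1, 1, 0, 0); (0, 1, 0, 0, 4, 0); (3, 0, 0, 0, 0, 0); (0, 0, 0, 1, 0, 0))
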